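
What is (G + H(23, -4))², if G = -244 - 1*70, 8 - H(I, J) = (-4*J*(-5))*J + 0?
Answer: 391876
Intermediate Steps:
H(I, J) = 8 - 20*J² (H(I, J) = 8 - ((-4*J*(-5))*J + 0) = 8 - ((20*J)*J + 0) = 8 - (20*J² + 0) = 8 - 20*J²)
G = -314 (G = -244 - 70 = -314)
(G + H(23, -4))² = (-314 + (8 - 20*(-4)²))² = (-314 + (8 - 20*16))² = (-314 + (8 - 320))² = (-314 - 312)² = (-626)² = 391876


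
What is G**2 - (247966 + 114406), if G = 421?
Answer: -185131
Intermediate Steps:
G**2 - (247966 + 114406) = 421**2 - (247966 + 114406) = 177241 - 1*362372 = 177241 - 362372 = -185131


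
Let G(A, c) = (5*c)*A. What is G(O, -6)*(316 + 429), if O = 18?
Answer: -402300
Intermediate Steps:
G(A, c) = 5*A*c
G(O, -6)*(316 + 429) = (5*18*(-6))*(316 + 429) = -540*745 = -402300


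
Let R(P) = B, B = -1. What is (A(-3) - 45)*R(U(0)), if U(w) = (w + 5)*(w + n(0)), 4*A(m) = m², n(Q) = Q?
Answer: 171/4 ≈ 42.750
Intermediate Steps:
A(m) = m²/4
U(w) = w*(5 + w) (U(w) = (w + 5)*(w + 0) = (5 + w)*w = w*(5 + w))
R(P) = -1
(A(-3) - 45)*R(U(0)) = ((¼)*(-3)² - 45)*(-1) = ((¼)*9 - 45)*(-1) = (9/4 - 45)*(-1) = -171/4*(-1) = 171/4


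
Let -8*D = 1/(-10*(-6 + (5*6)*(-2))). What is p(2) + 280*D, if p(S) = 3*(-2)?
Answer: -799/132 ≈ -6.0530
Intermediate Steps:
p(S) = -6
D = -1/5280 (D = -(-1/(10*(-6 + (5*6)*(-2))))/8 = -(-1/(10*(-6 + 30*(-2))))/8 = -(-1/(10*(-6 - 60)))/8 = -1/(8*((-10*(-66)))) = -1/8/660 = -1/8*1/660 = -1/5280 ≈ -0.00018939)
p(2) + 280*D = -6 + 280*(-1/5280) = -6 - 7/132 = -799/132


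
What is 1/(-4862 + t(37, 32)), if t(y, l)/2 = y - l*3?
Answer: -1/4980 ≈ -0.00020080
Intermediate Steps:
t(y, l) = -6*l + 2*y (t(y, l) = 2*(y - l*3) = 2*(y - 3*l) = -6*l + 2*y)
1/(-4862 + t(37, 32)) = 1/(-4862 + (-6*32 + 2*37)) = 1/(-4862 + (-192 + 74)) = 1/(-4862 - 118) = 1/(-4980) = -1/4980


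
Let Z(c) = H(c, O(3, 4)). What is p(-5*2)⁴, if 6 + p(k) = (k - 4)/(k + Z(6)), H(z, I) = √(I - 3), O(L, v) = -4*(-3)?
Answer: 256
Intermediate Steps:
O(L, v) = 12
H(z, I) = √(-3 + I)
Z(c) = 3 (Z(c) = √(-3 + 12) = √9 = 3)
p(k) = -6 + (-4 + k)/(3 + k) (p(k) = -6 + (k - 4)/(k + 3) = -6 + (-4 + k)/(3 + k))
p(-5*2)⁴ = ((-22 - (-25)*2)/(3 - 5*2))⁴ = ((-22 - 5*(-10))/(3 - 10))⁴ = ((-22 + 50)/(-7))⁴ = (-⅐*28)⁴ = (-4)⁴ = 256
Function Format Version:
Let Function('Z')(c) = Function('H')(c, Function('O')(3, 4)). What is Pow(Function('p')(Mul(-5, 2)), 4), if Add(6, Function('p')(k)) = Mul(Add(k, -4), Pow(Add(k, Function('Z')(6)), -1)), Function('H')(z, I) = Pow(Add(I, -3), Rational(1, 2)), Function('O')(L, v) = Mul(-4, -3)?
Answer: 256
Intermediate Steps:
Function('O')(L, v) = 12
Function('H')(z, I) = Pow(Add(-3, I), Rational(1, 2))
Function('Z')(c) = 3 (Function('Z')(c) = Pow(Add(-3, 12), Rational(1, 2)) = Pow(9, Rational(1, 2)) = 3)
Function('p')(k) = Add(-6, Mul(Pow(Add(3, k), -1), Add(-4, k))) (Function('p')(k) = Add(-6, Mul(Add(k, -4), Pow(Add(k, 3), -1))) = Add(-6, Mul(Add(-4, k), Pow(Add(3, k), -1))) = Add(-6, Mul(Pow(Add(3, k), -1), Add(-4, k))))
Pow(Function('p')(Mul(-5, 2)), 4) = Pow(Mul(Pow(Add(3, Mul(-5, 2)), -1), Add(-22, Mul(-5, Mul(-5, 2)))), 4) = Pow(Mul(Pow(Add(3, -10), -1), Add(-22, Mul(-5, -10))), 4) = Pow(Mul(Pow(-7, -1), Add(-22, 50)), 4) = Pow(Mul(Rational(-1, 7), 28), 4) = Pow(-4, 4) = 256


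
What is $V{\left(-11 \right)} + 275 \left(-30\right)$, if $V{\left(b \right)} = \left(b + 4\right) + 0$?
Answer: $-8257$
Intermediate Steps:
$V{\left(b \right)} = 4 + b$ ($V{\left(b \right)} = \left(4 + b\right) + 0 = 4 + b$)
$V{\left(-11 \right)} + 275 \left(-30\right) = \left(4 - 11\right) + 275 \left(-30\right) = -7 - 8250 = -8257$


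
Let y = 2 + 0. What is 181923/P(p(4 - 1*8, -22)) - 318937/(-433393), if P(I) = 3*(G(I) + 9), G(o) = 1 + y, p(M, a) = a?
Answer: 26285212157/5200716 ≈ 5054.2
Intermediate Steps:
y = 2
G(o) = 3 (G(o) = 1 + 2 = 3)
P(I) = 36 (P(I) = 3*(3 + 9) = 3*12 = 36)
181923/P(p(4 - 1*8, -22)) - 318937/(-433393) = 181923/36 - 318937/(-433393) = 181923*(1/36) - 318937*(-1/433393) = 60641/12 + 318937/433393 = 26285212157/5200716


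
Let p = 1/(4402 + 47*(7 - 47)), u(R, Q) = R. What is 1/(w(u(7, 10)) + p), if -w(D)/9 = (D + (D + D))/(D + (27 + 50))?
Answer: -5044/11347 ≈ -0.44452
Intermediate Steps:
w(D) = -27*D/(77 + D) (w(D) = -9*(D + (D + D))/(D + (27 + 50)) = -9*(D + 2*D)/(D + 77) = -9*3*D/(77 + D) = -27*D/(77 + D))
p = 1/2522 (p = 1/(4402 + 47*(-40)) = 1/(4402 - 1880) = 1/2522 ≈ 0.00039651)
1/(w(u(7, 10)) + p) = 1/(-27*7/(77 + 7) + 1/2522) = 1/(-27*7/84 + 1/2522) = 1/(-27*7*1/84 + 1/2522) = 1/(-9/4 + 1/2522) = 1/(-11347/5044) = -5044/11347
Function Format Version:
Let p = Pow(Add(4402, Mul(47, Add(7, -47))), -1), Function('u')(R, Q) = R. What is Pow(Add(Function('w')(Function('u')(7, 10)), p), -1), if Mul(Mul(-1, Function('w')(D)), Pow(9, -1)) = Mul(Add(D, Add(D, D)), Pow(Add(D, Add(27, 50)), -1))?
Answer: Rational(-5044, 11347) ≈ -0.44452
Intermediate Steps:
Function('w')(D) = Mul(-27, D, Pow(Add(77, D), -1)) (Function('w')(D) = Mul(-9, Mul(Add(D, Add(D, D)), Pow(Add(D, Add(27, 50)), -1))) = Mul(-9, Mul(Add(D, Mul(2, D)), Pow(Add(D, 77), -1))) = Mul(-9, Mul(Mul(3, D), Pow(Add(77, D), -1))) = Mul(-9, Mul(3, D, Pow(Add(77, D), -1))) = Mul(-27, D, Pow(Add(77, D), -1)))
p = Rational(1, 2522) (p = Pow(Add(4402, Mul(47, -40)), -1) = Pow(Add(4402, -1880), -1) = Pow(2522, -1) = Rational(1, 2522) ≈ 0.00039651)
Pow(Add(Function('w')(Function('u')(7, 10)), p), -1) = Pow(Add(Mul(-27, 7, Pow(Add(77, 7), -1)), Rational(1, 2522)), -1) = Pow(Add(Mul(-27, 7, Pow(84, -1)), Rational(1, 2522)), -1) = Pow(Add(Mul(-27, 7, Rational(1, 84)), Rational(1, 2522)), -1) = Pow(Add(Rational(-9, 4), Rational(1, 2522)), -1) = Pow(Rational(-11347, 5044), -1) = Rational(-5044, 11347)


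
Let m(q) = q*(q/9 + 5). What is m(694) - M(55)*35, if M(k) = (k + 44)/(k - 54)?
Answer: 481681/9 ≈ 53520.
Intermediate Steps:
M(k) = (44 + k)/(-54 + k)
m(q) = q*(5 + q/9) (m(q) = q*(q*(1/9) + 5) = q*(q/9 + 5) = q*(5 + q/9))
m(694) - M(55)*35 = (1/9)*694*(45 + 694) - (44 + 55)/(-54 + 55)*35 = (1/9)*694*739 - 99/1*35 = 512866/9 - 1*99*35 = 512866/9 - 99*35 = 512866/9 - 1*3465 = 512866/9 - 3465 = 481681/9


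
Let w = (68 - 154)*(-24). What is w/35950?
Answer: 1032/17975 ≈ 0.057413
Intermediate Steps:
w = 2064 (w = -86*(-24) = 2064)
w/35950 = 2064/35950 = 2064*(1/35950) = 1032/17975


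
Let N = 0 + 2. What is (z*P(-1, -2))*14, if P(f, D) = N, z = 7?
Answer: 196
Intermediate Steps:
N = 2
P(f, D) = 2
(z*P(-1, -2))*14 = (7*2)*14 = 14*14 = 196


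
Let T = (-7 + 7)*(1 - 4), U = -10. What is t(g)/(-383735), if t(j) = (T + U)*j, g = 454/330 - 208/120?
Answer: -118/12663255 ≈ -9.3183e-6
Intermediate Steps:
T = 0 (T = 0*(-3) = 0)
g = -59/165 (g = 454*(1/330) - 208*1/120 = 227/165 - 26/15 = -59/165 ≈ -0.35758)
t(j) = -10*j (t(j) = (0 - 10)*j = -10*j)
t(g)/(-383735) = -10*(-59/165)/(-383735) = (118/33)*(-1/383735) = -118/12663255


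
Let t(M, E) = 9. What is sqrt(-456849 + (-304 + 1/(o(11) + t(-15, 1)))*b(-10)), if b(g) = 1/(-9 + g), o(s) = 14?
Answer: I*sqrt(87240941614)/437 ≈ 675.89*I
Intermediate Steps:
sqrt(-456849 + (-304 + 1/(o(11) + t(-15, 1)))*b(-10)) = sqrt(-456849 + (-304 + 1/(14 + 9))/(-9 - 10)) = sqrt(-456849 + (-304 + 1/23)/(-19)) = sqrt(-456849 + (-304 + 1/23)*(-1/19)) = sqrt(-456849 - 6991/23*(-1/19)) = sqrt(-456849 + 6991/437) = sqrt(-199636022/437) = I*sqrt(87240941614)/437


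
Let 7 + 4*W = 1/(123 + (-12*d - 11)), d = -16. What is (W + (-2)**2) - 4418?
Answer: -5369551/1216 ≈ -4415.8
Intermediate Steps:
W = -2127/1216 (W = -7/4 + 1/(4*(123 + (-12*(-16) - 11))) = -7/4 + 1/(4*(123 + (192 - 11))) = -7/4 + 1/(4*(123 + 181)) = -7/4 + (1/4)/304 = -7/4 + (1/4)*(1/304) = -7/4 + 1/1216 = -2127/1216 ≈ -1.7492)
(W + (-2)**2) - 4418 = (-2127/1216 + (-2)**2) - 4418 = (-2127/1216 + 4) - 4418 = 2737/1216 - 4418 = -5369551/1216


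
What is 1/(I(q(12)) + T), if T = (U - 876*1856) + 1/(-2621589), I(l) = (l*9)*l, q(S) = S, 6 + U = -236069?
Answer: -2621589/4877820249016 ≈ -5.3745e-7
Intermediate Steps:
U = -236075 (U = -6 - 236069 = -236075)
I(l) = 9*l**2 (I(l) = (9*l)*l = 9*l**2)
T = -4881217828360/2621589 (T = (-236075 - 876*1856) + 1/(-2621589) = (-236075 - 1625856) - 1/2621589 = -1861931 - 1/2621589 = -4881217828360/2621589 ≈ -1.8619e+6)
1/(I(q(12)) + T) = 1/(9*12**2 - 4881217828360/2621589) = 1/(9*144 - 4881217828360/2621589) = 1/(1296 - 4881217828360/2621589) = 1/(-4877820249016/2621589) = -2621589/4877820249016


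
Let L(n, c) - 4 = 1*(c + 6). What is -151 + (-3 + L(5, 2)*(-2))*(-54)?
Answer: 1307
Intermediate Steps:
L(n, c) = 10 + c (L(n, c) = 4 + 1*(c + 6) = 4 + 1*(6 + c) = 4 + (6 + c) = 10 + c)
-151 + (-3 + L(5, 2)*(-2))*(-54) = -151 + (-3 + (10 + 2)*(-2))*(-54) = -151 + (-3 + 12*(-2))*(-54) = -151 + (-3 - 24)*(-54) = -151 - 27*(-54) = -151 + 1458 = 1307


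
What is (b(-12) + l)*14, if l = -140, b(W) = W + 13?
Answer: -1946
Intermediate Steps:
b(W) = 13 + W
(b(-12) + l)*14 = ((13 - 12) - 140)*14 = (1 - 140)*14 = -139*14 = -1946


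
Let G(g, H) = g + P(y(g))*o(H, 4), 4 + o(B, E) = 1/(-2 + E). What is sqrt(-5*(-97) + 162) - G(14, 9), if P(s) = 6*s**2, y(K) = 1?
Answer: 7 + sqrt(647) ≈ 32.436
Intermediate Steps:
o(B, E) = -4 + 1/(-2 + E)
G(g, H) = -21 + g (G(g, H) = g + (6*1**2)*((9 - 4*4)/(-2 + 4)) = g + (6*1)*((9 - 16)/2) = g + 6*((1/2)*(-7)) = g + 6*(-7/2) = g - 21 = -21 + g)
sqrt(-5*(-97) + 162) - G(14, 9) = sqrt(-5*(-97) + 162) - (-21 + 14) = sqrt(485 + 162) - 1*(-7) = sqrt(647) + 7 = 7 + sqrt(647)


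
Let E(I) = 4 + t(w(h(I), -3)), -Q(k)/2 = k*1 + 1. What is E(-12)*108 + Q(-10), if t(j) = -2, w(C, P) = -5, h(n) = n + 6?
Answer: 234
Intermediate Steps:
h(n) = 6 + n
Q(k) = -2 - 2*k (Q(k) = -2*(k*1 + 1) = -2*(k + 1) = -2*(1 + k) = -2 - 2*k)
E(I) = 2 (E(I) = 4 - 2 = 2)
E(-12)*108 + Q(-10) = 2*108 + (-2 - 2*(-10)) = 216 + (-2 + 20) = 216 + 18 = 234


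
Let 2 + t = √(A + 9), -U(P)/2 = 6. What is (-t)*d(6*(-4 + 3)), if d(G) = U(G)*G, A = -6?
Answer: 144 - 72*√3 ≈ 19.292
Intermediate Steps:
U(P) = -12 (U(P) = -2*6 = -12)
t = -2 + √3 (t = -2 + √(-6 + 9) = -2 + √3 ≈ -0.26795)
d(G) = -12*G
(-t)*d(6*(-4 + 3)) = (-(-2 + √3))*(-72*(-4 + 3)) = (2 - √3)*(-72*(-1)) = (2 - √3)*(-12*(-6)) = (2 - √3)*72 = 144 - 72*√3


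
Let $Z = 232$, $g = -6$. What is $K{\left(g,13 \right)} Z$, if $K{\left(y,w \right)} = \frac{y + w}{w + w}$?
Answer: $\frac{812}{13} \approx 62.462$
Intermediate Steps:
$K{\left(y,w \right)} = \frac{w + y}{2 w}$
$K{\left(g,13 \right)} Z = \frac{13 - 6}{2 \cdot 13} \cdot 232 = \frac{1}{2} \cdot \frac{1}{13} \cdot 7 \cdot 232 = \frac{7}{26} \cdot 232 = \frac{812}{13}$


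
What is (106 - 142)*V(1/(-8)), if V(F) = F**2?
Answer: -9/16 ≈ -0.56250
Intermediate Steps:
(106 - 142)*V(1/(-8)) = (106 - 142)*(1/(-8))**2 = -36*(1*(-1/8))**2 = -36*(-1/8)**2 = -36*1/64 = -9/16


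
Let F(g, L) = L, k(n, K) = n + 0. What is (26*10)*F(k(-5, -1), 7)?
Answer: 1820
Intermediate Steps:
k(n, K) = n
(26*10)*F(k(-5, -1), 7) = (26*10)*7 = 260*7 = 1820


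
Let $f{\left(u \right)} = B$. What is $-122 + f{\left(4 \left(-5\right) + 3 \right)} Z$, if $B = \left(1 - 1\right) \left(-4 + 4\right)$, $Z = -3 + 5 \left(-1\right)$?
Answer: $-122$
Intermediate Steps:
$Z = -8$ ($Z = -3 - 5 = -8$)
$B = 0$ ($B = 0 \cdot 0 = 0$)
$f{\left(u \right)} = 0$
$-122 + f{\left(4 \left(-5\right) + 3 \right)} Z = -122 + 0 \left(-8\right) = -122 + 0 = -122$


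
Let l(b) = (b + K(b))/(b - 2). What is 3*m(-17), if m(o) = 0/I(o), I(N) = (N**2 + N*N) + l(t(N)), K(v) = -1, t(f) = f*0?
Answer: 0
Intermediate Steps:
t(f) = 0
l(b) = (-1 + b)/(-2 + b) (l(b) = (b - 1)/(b - 2) = (-1 + b)/(-2 + b))
I(N) = 1/2 + 2*N**2 (I(N) = (N**2 + N*N) + (-1 + 0)/(-2 + 0) = (N**2 + N**2) - 1/(-2) = 2*N**2 - 1/2*(-1) = 2*N**2 + 1/2 = 1/2 + 2*N**2)
m(o) = 0 (m(o) = 0/(1/2 + 2*o**2) = 0)
3*m(-17) = 3*0 = 0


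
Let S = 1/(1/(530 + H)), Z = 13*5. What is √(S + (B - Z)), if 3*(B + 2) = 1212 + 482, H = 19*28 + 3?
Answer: 4*√879/3 ≈ 39.531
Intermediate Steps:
H = 535 (H = 532 + 3 = 535)
B = 1688/3 (B = -2 + (1212 + 482)/3 = -2 + (⅓)*1694 = -2 + 1694/3 = 1688/3 ≈ 562.67)
Z = 65
S = 1065 (S = 1/(1/(530 + 535)) = 1/(1/1065) = 1065)
√(S + (B - Z)) = √(1065 + (1688/3 - 1*65)) = √(1065 + (1688/3 - 65)) = √(1065 + 1493/3) = √(4688/3) = 4*√879/3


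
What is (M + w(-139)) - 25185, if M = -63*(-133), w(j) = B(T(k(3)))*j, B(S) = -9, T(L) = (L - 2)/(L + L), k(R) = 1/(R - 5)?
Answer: -15555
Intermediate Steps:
k(R) = 1/(-5 + R)
T(L) = (-2 + L)/(2*L) (T(L) = (-2 + L)/((2*L)) = (-2 + L)*(1/(2*L)) = (-2 + L)/(2*L))
w(j) = -9*j
M = 8379
(M + w(-139)) - 25185 = (8379 - 9*(-139)) - 25185 = (8379 + 1251) - 25185 = 9630 - 25185 = -15555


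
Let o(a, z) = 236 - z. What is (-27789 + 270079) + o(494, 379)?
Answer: 242147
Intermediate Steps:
(-27789 + 270079) + o(494, 379) = (-27789 + 270079) + (236 - 1*379) = 242290 + (236 - 379) = 242290 - 143 = 242147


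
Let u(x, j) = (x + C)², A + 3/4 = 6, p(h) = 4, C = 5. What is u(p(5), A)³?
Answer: 531441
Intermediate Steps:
A = 21/4 (A = -¾ + 6 = 21/4 ≈ 5.2500)
u(x, j) = (5 + x)² (u(x, j) = (x + 5)² = (5 + x)²)
u(p(5), A)³ = ((5 + 4)²)³ = (9²)³ = 81³ = 531441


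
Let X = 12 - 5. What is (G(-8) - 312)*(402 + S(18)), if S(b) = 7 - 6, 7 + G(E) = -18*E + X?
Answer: -67704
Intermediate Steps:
X = 7
G(E) = -18*E (G(E) = -7 + (-18*E + 7) = -7 + (7 - 18*E) = -18*E)
S(b) = 1
(G(-8) - 312)*(402 + S(18)) = (-18*(-8) - 312)*(402 + 1) = (144 - 312)*403 = -168*403 = -67704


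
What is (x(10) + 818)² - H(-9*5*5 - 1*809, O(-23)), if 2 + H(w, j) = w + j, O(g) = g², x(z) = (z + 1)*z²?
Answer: 3679231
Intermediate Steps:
x(z) = z²*(1 + z) (x(z) = (1 + z)*z² = z²*(1 + z))
H(w, j) = -2 + j + w (H(w, j) = -2 + (w + j) = -2 + (j + w) = -2 + j + w)
(x(10) + 818)² - H(-9*5*5 - 1*809, O(-23)) = (10²*(1 + 10) + 818)² - (-2 + (-23)² + (-9*5*5 - 1*809)) = (100*11 + 818)² - (-2 + 529 + (-45*5 - 809)) = (1100 + 818)² - (-2 + 529 + (-225 - 809)) = 1918² - (-2 + 529 - 1034) = 3678724 - 1*(-507) = 3678724 + 507 = 3679231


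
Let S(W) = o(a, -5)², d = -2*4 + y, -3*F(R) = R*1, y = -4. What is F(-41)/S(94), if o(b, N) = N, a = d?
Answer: 41/75 ≈ 0.54667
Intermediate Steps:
F(R) = -R/3
d = -12 (d = -2*4 - 4 = -8 - 4 = -12)
a = -12
S(W) = 25 (S(W) = (-5)² = 25)
F(-41)/S(94) = -⅓*(-41)/25 = (41/3)*(1/25) = 41/75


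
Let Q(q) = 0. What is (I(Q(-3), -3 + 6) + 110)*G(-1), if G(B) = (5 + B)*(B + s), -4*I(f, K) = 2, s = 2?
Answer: 438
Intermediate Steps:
I(f, K) = -½ (I(f, K) = -¼*2 = -½)
G(B) = (2 + B)*(5 + B) (G(B) = (5 + B)*(B + 2) = (5 + B)*(2 + B) = (2 + B)*(5 + B))
(I(Q(-3), -3 + 6) + 110)*G(-1) = (-½ + 110)*(10 + (-1)² + 7*(-1)) = 219*(10 + 1 - 7)/2 = (219/2)*4 = 438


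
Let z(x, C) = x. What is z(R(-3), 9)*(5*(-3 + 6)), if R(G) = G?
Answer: -45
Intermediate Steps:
z(R(-3), 9)*(5*(-3 + 6)) = -15*(-3 + 6) = -15*3 = -3*15 = -45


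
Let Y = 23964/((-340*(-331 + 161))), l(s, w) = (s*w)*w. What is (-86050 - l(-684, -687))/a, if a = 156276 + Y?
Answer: 4663603779700/2258194191 ≈ 2065.2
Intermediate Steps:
l(s, w) = s*w²
Y = 5991/14450 (Y = 23964/((-340*(-170))) = 23964/57800 = 23964*(1/57800) = 5991/14450 ≈ 0.41460)
a = 2258194191/14450 (a = 156276 + 5991/14450 = 2258194191/14450 ≈ 1.5628e+5)
(-86050 - l(-684, -687))/a = (-86050 - (-684)*(-687)²)/(2258194191/14450) = (-86050 - (-684)*471969)*(14450/2258194191) = (-86050 - 1*(-322826796))*(14450/2258194191) = (-86050 + 322826796)*(14450/2258194191) = 322740746*(14450/2258194191) = 4663603779700/2258194191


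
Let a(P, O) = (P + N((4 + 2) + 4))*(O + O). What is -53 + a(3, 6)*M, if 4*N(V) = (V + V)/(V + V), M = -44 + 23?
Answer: -872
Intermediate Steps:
M = -21
N(V) = ¼ (N(V) = ((V + V)/(V + V))/4 = ((2*V)/((2*V)))/4 = ((2*V)*(1/(2*V)))/4 = (¼)*1 = ¼)
a(P, O) = 2*O*(¼ + P) (a(P, O) = (P + ¼)*(O + O) = (¼ + P)*(2*O) = 2*O*(¼ + P))
-53 + a(3, 6)*M = -53 + ((½)*6*(1 + 4*3))*(-21) = -53 + ((½)*6*(1 + 12))*(-21) = -53 + ((½)*6*13)*(-21) = -53 + 39*(-21) = -53 - 819 = -872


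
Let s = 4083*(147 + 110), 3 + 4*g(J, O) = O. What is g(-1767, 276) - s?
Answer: -4197051/4 ≈ -1.0493e+6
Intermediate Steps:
g(J, O) = -3/4 + O/4
s = 1049331 (s = 4083*257 = 1049331)
g(-1767, 276) - s = (-3/4 + (1/4)*276) - 1*1049331 = (-3/4 + 69) - 1049331 = 273/4 - 1049331 = -4197051/4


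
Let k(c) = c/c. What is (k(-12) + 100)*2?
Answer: 202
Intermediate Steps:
k(c) = 1
(k(-12) + 100)*2 = (1 + 100)*2 = 101*2 = 202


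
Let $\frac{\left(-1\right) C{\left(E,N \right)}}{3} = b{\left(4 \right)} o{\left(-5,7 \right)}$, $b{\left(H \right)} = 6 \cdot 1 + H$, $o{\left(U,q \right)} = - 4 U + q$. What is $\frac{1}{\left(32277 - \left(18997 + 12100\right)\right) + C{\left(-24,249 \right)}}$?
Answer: $\frac{1}{370} \approx 0.0027027$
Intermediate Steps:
$o{\left(U,q \right)} = q - 4 U$
$b{\left(H \right)} = 6 + H$
$C{\left(E,N \right)} = -810$ ($C{\left(E,N \right)} = - 3 \left(6 + 4\right) \left(7 - -20\right) = - 3 \cdot 10 \left(7 + 20\right) = - 3 \cdot 10 \cdot 27 = \left(-3\right) 270 = -810$)
$\frac{1}{\left(32277 - \left(18997 + 12100\right)\right) + C{\left(-24,249 \right)}} = \frac{1}{\left(32277 - \left(18997 + 12100\right)\right) - 810} = \frac{1}{\left(32277 - 31097\right) - 810} = \frac{1}{1180 - 810} = \frac{1}{370}$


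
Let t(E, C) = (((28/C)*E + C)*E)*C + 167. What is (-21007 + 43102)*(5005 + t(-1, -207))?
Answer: -831854655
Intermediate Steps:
t(E, C) = 167 + C*E*(C + 28*E/C) (t(E, C) = ((28*E/C + C)*E)*C + 167 = ((C + 28*E/C)*E)*C + 167 = (E*(C + 28*E/C))*C + 167 = C*E*(C + 28*E/C) + 167 = 167 + C*E*(C + 28*E/C))
(-21007 + 43102)*(5005 + t(-1, -207)) = (-21007 + 43102)*(5005 + (167 + 28*(-1)² - 1*(-207)²)) = 22095*(5005 + (167 + 28*1 - 1*42849)) = 22095*(5005 + (167 + 28 - 42849)) = 22095*(5005 - 42654) = 22095*(-37649) = -831854655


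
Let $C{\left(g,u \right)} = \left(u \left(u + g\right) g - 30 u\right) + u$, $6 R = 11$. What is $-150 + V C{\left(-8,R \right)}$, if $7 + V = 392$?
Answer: $\frac{255635}{18} \approx 14202.0$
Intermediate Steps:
$V = 385$ ($V = -7 + 392 = 385$)
$R = \frac{11}{6}$ ($R = \frac{1}{6} \cdot 11 = \frac{11}{6} \approx 1.8333$)
$C{\left(g,u \right)} = - 29 u + g u \left(g + u\right)$ ($C{\left(g,u \right)} = \left(u \left(g + u\right) g - 30 u\right) + u = \left(g u \left(g + u\right) - 30 u\right) + u = \left(- 30 u + g u \left(g + u\right)\right) + u = - 29 u + g u \left(g + u\right)$)
$-150 + V C{\left(-8,R \right)} = -150 + 385 \frac{11 \left(-29 + \left(-8\right)^{2} - \frac{44}{3}\right)}{6} = -150 + 385 \frac{11 \left(-29 + 64 - \frac{44}{3}\right)}{6} = -150 + 385 \cdot \frac{11}{6} \cdot \frac{61}{3} = -150 + 385 \cdot \frac{671}{18} = -150 + \frac{258335}{18} = \frac{255635}{18}$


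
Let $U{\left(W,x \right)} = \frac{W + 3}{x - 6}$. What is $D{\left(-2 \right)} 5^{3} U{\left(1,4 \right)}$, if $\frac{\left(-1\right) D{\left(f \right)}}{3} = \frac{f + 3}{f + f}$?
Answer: $- \frac{375}{2} \approx -187.5$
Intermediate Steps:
$D{\left(f \right)} = - \frac{3 \left(3 + f\right)}{2 f}$ ($D{\left(f \right)} = - 3 \frac{f + 3}{f + f} = - 3 \frac{3 + f}{2 f} = - \frac{3 \left(3 + f\right)}{2 f}$)
$U{\left(W,x \right)} = \frac{3 + W}{-6 + x}$
$D{\left(-2 \right)} 5^{3} U{\left(1,4 \right)} = \frac{3 \left(-3 - -2\right)}{2 \left(-2\right)} 5^{3} \frac{3 + 1}{-6 + 4} = \frac{3}{2} \left(- \frac{1}{2}\right) \left(-3 + 2\right) 125 \frac{1}{-2} \cdot 4 = \frac{3}{2} \left(- \frac{1}{2}\right) \left(-1\right) 125 \left(\left(- \frac{1}{2}\right) 4\right) = \frac{3}{4} \cdot 125 \left(-2\right) = \frac{375}{4} \left(-2\right) = - \frac{375}{2}$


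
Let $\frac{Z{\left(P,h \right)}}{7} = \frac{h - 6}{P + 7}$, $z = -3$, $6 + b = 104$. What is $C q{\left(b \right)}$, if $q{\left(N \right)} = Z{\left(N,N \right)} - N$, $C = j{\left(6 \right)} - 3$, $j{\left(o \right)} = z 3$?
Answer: $\frac{5512}{5} \approx 1102.4$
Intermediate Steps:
$b = 98$ ($b = -6 + 104 = 98$)
$Z{\left(P,h \right)} = \frac{7 \left(-6 + h\right)}{7 + P}$ ($Z{\left(P,h \right)} = 7 \frac{h - 6}{P + 7} = 7 \frac{-6 + h}{7 + P} = \frac{7 \left(-6 + h\right)}{7 + P}$)
$j{\left(o \right)} = -9$ ($j{\left(o \right)} = \left(-3\right) 3 = -9$)
$C = -12$ ($C = -9 - 3 = -12$)
$q{\left(N \right)} = - N + \frac{7 \left(-6 + N\right)}{7 + N}$ ($q{\left(N \right)} = \frac{7 \left(-6 + N\right)}{7 + N} - N = - N + \frac{7 \left(-6 + N\right)}{7 + N}$)
$C q{\left(b \right)} = - 12 \frac{-42 - 98^{2}}{7 + 98} = - 12 \frac{-42 - 9604}{105} = - 12 \cdot \frac{1}{105} \left(-9646\right) = \left(-12\right) \left(- \frac{1378}{15}\right) = \frac{5512}{5}$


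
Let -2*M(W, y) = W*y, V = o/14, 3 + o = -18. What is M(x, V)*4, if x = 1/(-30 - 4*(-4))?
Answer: -3/14 ≈ -0.21429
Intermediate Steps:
o = -21 (o = -3 - 18 = -21)
V = -3/2 (V = -21/14 = -21*1/14 = -3/2 ≈ -1.5000)
x = -1/14 (x = 1/(-30 + 16) = 1/(-14) = -1/14 ≈ -0.071429)
M(W, y) = -W*y/2
M(x, V)*4 = -½*(-1/14)*(-3/2)*4 = -3/56*4 = -3/14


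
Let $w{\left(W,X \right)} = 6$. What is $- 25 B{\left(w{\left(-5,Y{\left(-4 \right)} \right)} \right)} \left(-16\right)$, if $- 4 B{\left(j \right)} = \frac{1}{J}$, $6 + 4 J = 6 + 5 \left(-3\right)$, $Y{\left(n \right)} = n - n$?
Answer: $\frac{80}{3} \approx 26.667$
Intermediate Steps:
$Y{\left(n \right)} = 0$
$J = - \frac{15}{4}$ ($J = - \frac{3}{2} + \frac{6 + 5 \left(-3\right)}{4} = - \frac{3}{2} + \frac{6 - 15}{4} = - \frac{3}{2} + \frac{1}{4} \left(-9\right) = - \frac{3}{2} - \frac{9}{4} = - \frac{15}{4} \approx -3.75$)
$B{\left(j \right)} = \frac{1}{15}$ ($B{\left(j \right)} = - \frac{1}{4 \left(- \frac{15}{4}\right)} = \left(- \frac{1}{4}\right) \left(- \frac{4}{15}\right) = \frac{1}{15}$)
$- 25 B{\left(w{\left(-5,Y{\left(-4 \right)} \right)} \right)} \left(-16\right) = \left(-25\right) \frac{1}{15} \left(-16\right) = \left(- \frac{5}{3}\right) \left(-16\right) = \frac{80}{3}$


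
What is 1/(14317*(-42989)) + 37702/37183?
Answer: 225287207281/222185938193 ≈ 1.0140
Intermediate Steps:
1/(14317*(-42989)) + 37702/37183 = (1/14317)*(-1/42989) + 37702*(1/37183) = -1/615473513 + 37702/37183 = 225287207281/222185938193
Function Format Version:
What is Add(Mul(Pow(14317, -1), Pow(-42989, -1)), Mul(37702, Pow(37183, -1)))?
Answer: Rational(225287207281, 222185938193) ≈ 1.0140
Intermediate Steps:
Add(Mul(Pow(14317, -1), Pow(-42989, -1)), Mul(37702, Pow(37183, -1))) = Add(Mul(Rational(1, 14317), Rational(-1, 42989)), Mul(37702, Rational(1, 37183))) = Add(Rational(-1, 615473513), Rational(37702, 37183)) = Rational(225287207281, 222185938193)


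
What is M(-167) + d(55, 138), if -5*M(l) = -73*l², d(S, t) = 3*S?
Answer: 2036722/5 ≈ 4.0734e+5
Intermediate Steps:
M(l) = 73*l²/5 (M(l) = -(-73)*l²/5 = 73*l²/5)
M(-167) + d(55, 138) = (73/5)*(-167)² + 3*55 = (73/5)*27889 + 165 = 2035897/5 + 165 = 2036722/5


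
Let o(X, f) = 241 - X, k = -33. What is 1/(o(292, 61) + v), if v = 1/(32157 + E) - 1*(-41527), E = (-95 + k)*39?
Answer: 27165/1126695541 ≈ 2.4110e-5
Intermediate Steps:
E = -4992 (E = (-95 - 33)*39 = -128*39 = -4992)
v = 1128080956/27165 (v = 1/(32157 - 4992) - 1*(-41527) = 1/27165 + 41527 = 1128080956/27165 ≈ 41527.)
1/(o(292, 61) + v) = 1/((241 - 1*292) + 1128080956/27165) = 1/((241 - 292) + 1128080956/27165) = 1/(-51 + 1128080956/27165) = 1/(1126695541/27165) = 27165/1126695541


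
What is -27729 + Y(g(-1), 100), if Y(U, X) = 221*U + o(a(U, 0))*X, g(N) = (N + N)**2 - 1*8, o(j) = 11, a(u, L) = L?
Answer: -27513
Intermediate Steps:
g(N) = -8 + 4*N**2 (g(N) = (2*N)**2 - 8 = 4*N**2 - 8 = -8 + 4*N**2)
Y(U, X) = 11*X + 221*U (Y(U, X) = 221*U + 11*X = 11*X + 221*U)
-27729 + Y(g(-1), 100) = -27729 + (11*100 + 221*(-8 + 4*(-1)**2)) = -27729 + (1100 + 221*(-8 + 4*1)) = -27729 + (1100 + 221*(-8 + 4)) = -27729 + (1100 + 221*(-4)) = -27729 + (1100 - 884) = -27729 + 216 = -27513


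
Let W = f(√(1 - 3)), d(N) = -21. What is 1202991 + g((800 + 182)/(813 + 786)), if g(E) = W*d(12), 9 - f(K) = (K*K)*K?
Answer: 1202802 - 42*I*√2 ≈ 1.2028e+6 - 59.397*I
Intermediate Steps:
f(K) = 9 - K³ (f(K) = 9 - K*K*K = 9 - K²*K = 9 - K³)
W = 9 + 2*I*√2 (W = 9 - (√(1 - 3))³ = 9 - (√(-2))³ = 9 - (I*√2)³ = 9 - (-2)*I*√2 = 9 + 2*I*√2 ≈ 9.0 + 2.8284*I)
g(E) = -189 - 42*I*√2 (g(E) = (9 + 2*I*√2)*(-21) = -189 - 42*I*√2)
1202991 + g((800 + 182)/(813 + 786)) = 1202991 + (-189 - 42*I*√2) = 1202802 - 42*I*√2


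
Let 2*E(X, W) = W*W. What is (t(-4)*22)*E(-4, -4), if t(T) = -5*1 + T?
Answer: -1584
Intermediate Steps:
E(X, W) = W²/2 (E(X, W) = (W*W)/2 = W²/2)
t(T) = -5 + T
(t(-4)*22)*E(-4, -4) = ((-5 - 4)*22)*((½)*(-4)²) = (-9*22)*((½)*16) = -198*8 = -1584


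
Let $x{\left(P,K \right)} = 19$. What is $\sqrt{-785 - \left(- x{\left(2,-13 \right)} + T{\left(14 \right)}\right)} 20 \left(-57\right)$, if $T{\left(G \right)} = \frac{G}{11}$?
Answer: $- \frac{2280 i \sqrt{23210}}{11} \approx - 31578.0 i$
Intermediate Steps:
$T{\left(G \right)} = \frac{G}{11}$ ($T{\left(G \right)} = G \frac{1}{11} = \frac{G}{11}$)
$\sqrt{-785 - \left(- x{\left(2,-13 \right)} + T{\left(14 \right)}\right)} 20 \left(-57\right) = \sqrt{-785 + \left(19 - \frac{1}{11} \cdot 14\right)} 20 \left(-57\right) = \sqrt{-785 + \left(19 - \frac{14}{11}\right)} \left(-1140\right) = \sqrt{-785 + \frac{195}{11}} \left(-1140\right) = \sqrt{- \frac{8440}{11}} \left(-1140\right) = \frac{2 i \sqrt{23210}}{11} \left(-1140\right) = - \frac{2280 i \sqrt{23210}}{11}$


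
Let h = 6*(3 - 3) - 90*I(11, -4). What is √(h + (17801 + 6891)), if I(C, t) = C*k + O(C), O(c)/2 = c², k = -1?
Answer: √3902 ≈ 62.466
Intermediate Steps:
O(c) = 2*c²
I(C, t) = -C + 2*C² (I(C, t) = C*(-1) + 2*C² = -C + 2*C²)
h = -20790 (h = 6*(3 - 3) - 990*(-1 + 2*11) = 6*0 - 990*(-1 + 22) = 0 - 990*21 = 0 - 90*231 = 0 - 20790 = -20790)
√(h + (17801 + 6891)) = √(-20790 + (17801 + 6891)) = √(-20790 + 24692) = √3902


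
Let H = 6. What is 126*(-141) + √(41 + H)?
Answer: -17766 + √47 ≈ -17759.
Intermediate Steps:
126*(-141) + √(41 + H) = 126*(-141) + √(41 + 6) = -17766 + √47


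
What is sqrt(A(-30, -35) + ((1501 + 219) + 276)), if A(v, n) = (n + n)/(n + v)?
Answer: sqrt(337506)/13 ≈ 44.689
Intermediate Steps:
A(v, n) = 2*n/(n + v) (A(v, n) = (2*n)/(n + v) = 2*n/(n + v))
sqrt(A(-30, -35) + ((1501 + 219) + 276)) = sqrt(2*(-35)/(-35 - 30) + ((1501 + 219) + 276)) = sqrt(2*(-35)/(-65) + (1720 + 276)) = sqrt(2*(-35)*(-1/65) + 1996) = sqrt(14/13 + 1996) = sqrt(25962/13) = sqrt(337506)/13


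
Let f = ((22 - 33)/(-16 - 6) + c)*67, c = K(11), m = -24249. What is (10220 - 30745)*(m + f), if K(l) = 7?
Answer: 974793825/2 ≈ 4.8740e+8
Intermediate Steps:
c = 7
f = 1005/2 (f = ((22 - 33)/(-16 - 6) + 7)*67 = (-11/(-22) + 7)*67 = (-11*(-1/22) + 7)*67 = (½ + 7)*67 = (15/2)*67 = 1005/2 ≈ 502.50)
(10220 - 30745)*(m + f) = (10220 - 30745)*(-24249 + 1005/2) = -20525*(-47493/2) = 974793825/2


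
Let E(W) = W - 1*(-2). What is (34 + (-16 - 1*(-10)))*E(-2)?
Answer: 0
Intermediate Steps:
E(W) = 2 + W (E(W) = W + 2 = 2 + W)
(34 + (-16 - 1*(-10)))*E(-2) = (34 + (-16 - 1*(-10)))*(2 - 2) = (34 + (-16 + 10))*0 = (34 - 6)*0 = 28*0 = 0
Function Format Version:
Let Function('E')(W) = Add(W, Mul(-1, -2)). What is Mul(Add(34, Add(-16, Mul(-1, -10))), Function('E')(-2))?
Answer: 0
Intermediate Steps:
Function('E')(W) = Add(2, W) (Function('E')(W) = Add(W, 2) = Add(2, W))
Mul(Add(34, Add(-16, Mul(-1, -10))), Function('E')(-2)) = Mul(Add(34, Add(-16, Mul(-1, -10))), Add(2, -2)) = Mul(Add(34, Add(-16, 10)), 0) = Mul(Add(34, -6), 0) = Mul(28, 0) = 0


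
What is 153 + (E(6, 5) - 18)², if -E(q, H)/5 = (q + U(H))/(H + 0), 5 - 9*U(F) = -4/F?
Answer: 1539706/2025 ≈ 760.35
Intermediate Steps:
U(F) = 5/9 + 4/(9*F) (U(F) = 5/9 - (-4)/(9*F) = 5/9 + 4/(9*F))
E(q, H) = -5*(q + (4 + 5*H)/(9*H))/H (E(q, H) = -5*(q + (4 + 5*H)/(9*H))/(H + 0) = -5*(q + (4 + 5*H)/(9*H))/H)
153 + (E(6, 5) - 18)² = 153 + ((5/9)*(-4 - 5*5 - 9*5*6)/5² - 18)² = 153 + ((5/9)*(1/25)*(-4 - 25 - 270) - 18)² = 153 + ((5/9)*(1/25)*(-299) - 18)² = 153 + (-299/45 - 18)² = 153 + (-1109/45)² = 153 + 1229881/2025 = 1539706/2025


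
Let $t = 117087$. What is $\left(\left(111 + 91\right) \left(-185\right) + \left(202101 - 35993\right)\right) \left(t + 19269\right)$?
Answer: $17554198728$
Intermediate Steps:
$\left(\left(111 + 91\right) \left(-185\right) + \left(202101 - 35993\right)\right) \left(t + 19269\right) = \left(\left(111 + 91\right) \left(-185\right) + \left(202101 - 35993\right)\right) \left(117087 + 19269\right) = \left(202 \left(-185\right) + 166108\right) 136356 = \left(-37370 + 166108\right) 136356 = 128738 \cdot 136356 = 17554198728$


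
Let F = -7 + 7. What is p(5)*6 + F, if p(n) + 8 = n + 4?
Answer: 6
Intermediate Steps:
p(n) = -4 + n (p(n) = -8 + (n + 4) = -8 + (4 + n) = -4 + n)
F = 0
p(5)*6 + F = (-4 + 5)*6 + 0 = 1*6 + 0 = 6 + 0 = 6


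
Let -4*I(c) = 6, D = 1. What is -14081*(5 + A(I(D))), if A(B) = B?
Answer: -98567/2 ≈ -49284.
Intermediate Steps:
I(c) = -3/2 (I(c) = -¼*6 = -3/2)
-14081*(5 + A(I(D))) = -14081*(5 - 3/2) = -14081*7/2 = -98567/2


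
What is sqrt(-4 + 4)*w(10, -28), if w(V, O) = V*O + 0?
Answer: 0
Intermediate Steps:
w(V, O) = O*V (w(V, O) = O*V + 0 = O*V)
sqrt(-4 + 4)*w(10, -28) = sqrt(-4 + 4)*(-28*10) = sqrt(0)*(-280) = 0*(-280) = 0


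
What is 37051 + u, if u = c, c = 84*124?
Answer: 47467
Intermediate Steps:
c = 10416
u = 10416
37051 + u = 37051 + 10416 = 47467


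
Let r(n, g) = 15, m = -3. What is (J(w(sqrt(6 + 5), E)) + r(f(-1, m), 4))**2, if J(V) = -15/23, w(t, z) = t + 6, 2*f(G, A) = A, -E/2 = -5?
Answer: 108900/529 ≈ 205.86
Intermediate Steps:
E = 10 (E = -2*(-5) = 10)
f(G, A) = A/2
w(t, z) = 6 + t
J(V) = -15/23 (J(V) = -15*1/23 = -15/23)
(J(w(sqrt(6 + 5), E)) + r(f(-1, m), 4))**2 = (-15/23 + 15)**2 = (330/23)**2 = 108900/529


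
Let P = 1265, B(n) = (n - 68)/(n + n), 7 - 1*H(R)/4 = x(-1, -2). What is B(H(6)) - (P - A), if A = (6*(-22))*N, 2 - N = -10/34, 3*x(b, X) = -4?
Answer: -666546/425 ≈ -1568.3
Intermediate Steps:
x(b, X) = -4/3 (x(b, X) = (⅓)*(-4) = -4/3)
H(R) = 100/3 (H(R) = 28 - 4*(-4/3) = 28 + 16/3 = 100/3)
B(n) = (-68 + n)/(2*n) (B(n) = (-68 + n)/((2*n)) = (-68 + n)*(1/(2*n)) = (-68 + n)/(2*n))
N = 39/17 (N = 2 - (-10)/34 = 2 - 1*(-5/17) = 2 + 5/17 = 39/17 ≈ 2.2941)
A = -5148/17 (A = (6*(-22))*(39/17) = -132*39/17 = -5148/17 ≈ -302.82)
B(H(6)) - (P - A) = (-68 + 100/3)/(2*(100/3)) - (1265 - 1*(-5148/17)) = (½)*(3/100)*(-104/3) - (1265 + 5148/17) = -13/25 - 1*26653/17 = -13/25 - 26653/17 = -666546/425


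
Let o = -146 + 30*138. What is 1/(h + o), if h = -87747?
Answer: -1/83753 ≈ -1.1940e-5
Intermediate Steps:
o = 3994 (o = -146 + 4140 = 3994)
1/(h + o) = 1/(-87747 + 3994) = 1/(-83753) = -1/83753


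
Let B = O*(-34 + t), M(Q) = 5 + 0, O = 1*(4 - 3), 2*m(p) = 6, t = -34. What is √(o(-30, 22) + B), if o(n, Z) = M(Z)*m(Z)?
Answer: I*√53 ≈ 7.2801*I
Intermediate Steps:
m(p) = 3 (m(p) = (½)*6 = 3)
O = 1 (O = 1*1 = 1)
M(Q) = 5
o(n, Z) = 15 (o(n, Z) = 5*3 = 15)
B = -68 (B = 1*(-34 - 34) = 1*(-68) = -68)
√(o(-30, 22) + B) = √(15 - 68) = √(-53) = I*√53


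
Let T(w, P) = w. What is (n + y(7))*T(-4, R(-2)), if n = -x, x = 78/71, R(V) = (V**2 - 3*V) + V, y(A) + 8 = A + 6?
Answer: -1108/71 ≈ -15.606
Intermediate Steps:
y(A) = -2 + A (y(A) = -8 + (A + 6) = -8 + (6 + A) = -2 + A)
R(V) = V**2 - 2*V
x = 78/71 (x = 78*(1/71) = 78/71 ≈ 1.0986)
n = -78/71 (n = -1*78/71 = -78/71 ≈ -1.0986)
(n + y(7))*T(-4, R(-2)) = (-78/71 + (-2 + 7))*(-4) = (-78/71 + 5)*(-4) = (277/71)*(-4) = -1108/71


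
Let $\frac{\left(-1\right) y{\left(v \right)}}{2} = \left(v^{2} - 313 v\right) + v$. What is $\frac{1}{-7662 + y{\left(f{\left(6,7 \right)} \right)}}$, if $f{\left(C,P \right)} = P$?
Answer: $- \frac{1}{3392} \approx -0.00029481$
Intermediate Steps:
$y{\left(v \right)} = - 2 v^{2} + 624 v$ ($y{\left(v \right)} = - 2 \left(\left(v^{2} - 313 v\right) + v\right) = - 2 \left(v^{2} - 312 v\right) = - 2 v^{2} + 624 v$)
$\frac{1}{-7662 + y{\left(f{\left(6,7 \right)} \right)}} = \frac{1}{-7662 + 2 \cdot 7 \left(312 - 7\right)} = \frac{1}{-7662 + 2 \cdot 7 \cdot 305} = \frac{1}{-7662 + 4270} = \frac{1}{-3392} = - \frac{1}{3392}$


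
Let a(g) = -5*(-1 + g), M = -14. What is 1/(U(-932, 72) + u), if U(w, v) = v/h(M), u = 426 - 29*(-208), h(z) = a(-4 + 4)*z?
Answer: 35/225994 ≈ 0.00015487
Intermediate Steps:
a(g) = 5 - 5*g
h(z) = 5*z (h(z) = (5 - 5*(-4 + 4))*z = (5 - 5*0)*z = (5 + 0)*z = 5*z)
u = 6458 (u = 426 + 6032 = 6458)
U(w, v) = -v/70 (U(w, v) = v/((5*(-14))) = v/(-70) = v*(-1/70) = -v/70)
1/(U(-932, 72) + u) = 1/(-1/70*72 + 6458) = 1/(-36/35 + 6458) = 1/(225994/35) = 35/225994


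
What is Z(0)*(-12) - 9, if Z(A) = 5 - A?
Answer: -69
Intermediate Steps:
Z(0)*(-12) - 9 = (5 - 1*0)*(-12) - 9 = (5 + 0)*(-12) - 9 = 5*(-12) - 9 = -60 - 9 = -69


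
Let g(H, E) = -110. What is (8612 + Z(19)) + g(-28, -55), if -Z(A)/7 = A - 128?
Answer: 9265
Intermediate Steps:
Z(A) = 896 - 7*A (Z(A) = -7*(A - 128) = -7*(-128 + A) = 896 - 7*A)
(8612 + Z(19)) + g(-28, -55) = (8612 + (896 - 7*19)) - 110 = (8612 + (896 - 133)) - 110 = (8612 + 763) - 110 = 9375 - 110 = 9265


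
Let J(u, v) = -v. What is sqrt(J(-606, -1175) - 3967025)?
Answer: 15*I*sqrt(17626) ≈ 1991.4*I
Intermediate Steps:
sqrt(J(-606, -1175) - 3967025) = sqrt(-1*(-1175) - 3967025) = sqrt(1175 - 3967025) = sqrt(-3965850) = 15*I*sqrt(17626)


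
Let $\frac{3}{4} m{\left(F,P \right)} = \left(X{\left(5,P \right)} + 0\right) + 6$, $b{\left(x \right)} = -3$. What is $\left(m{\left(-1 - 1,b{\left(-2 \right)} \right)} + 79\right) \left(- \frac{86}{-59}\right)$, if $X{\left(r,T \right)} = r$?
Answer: $\frac{24166}{177} \approx 136.53$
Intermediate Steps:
$m{\left(F,P \right)} = \frac{44}{3}$ ($m{\left(F,P \right)} = \frac{4 \left(\left(5 + 0\right) + 6\right)}{3} = \frac{4 \left(5 + 6\right)}{3} = \frac{4}{3} \cdot 11 = \frac{44}{3}$)
$\left(m{\left(-1 - 1,b{\left(-2 \right)} \right)} + 79\right) \left(- \frac{86}{-59}\right) = \left(\frac{44}{3} + 79\right) \left(- \frac{86}{-59}\right) = \frac{281 \left(\left(-86\right) \left(- \frac{1}{59}\right)\right)}{3} = \frac{281}{3} \cdot \frac{86}{59} = \frac{24166}{177}$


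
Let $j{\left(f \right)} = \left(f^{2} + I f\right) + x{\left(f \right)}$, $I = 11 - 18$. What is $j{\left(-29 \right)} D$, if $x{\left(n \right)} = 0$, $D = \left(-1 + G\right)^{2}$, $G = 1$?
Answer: $0$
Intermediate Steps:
$D = 0$ ($D = \left(-1 + 1\right)^{2} = 0^{2} = 0$)
$I = -7$
$j{\left(f \right)} = f^{2} - 7 f$ ($j{\left(f \right)} = \left(f^{2} - 7 f\right) + 0 = f^{2} - 7 f$)
$j{\left(-29 \right)} D = - 29 \left(-7 - 29\right) 0 = \left(-29\right) \left(-36\right) 0 = 1044 \cdot 0 = 0$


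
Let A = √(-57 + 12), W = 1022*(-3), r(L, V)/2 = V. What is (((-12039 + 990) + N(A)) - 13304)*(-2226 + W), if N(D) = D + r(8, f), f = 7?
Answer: 128801988 - 15876*I*√5 ≈ 1.288e+8 - 35500.0*I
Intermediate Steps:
r(L, V) = 2*V
W = -3066
A = 3*I*√5 (A = √(-45) = 3*I*√5 ≈ 6.7082*I)
N(D) = 14 + D (N(D) = D + 2*7 = D + 14 = 14 + D)
(((-12039 + 990) + N(A)) - 13304)*(-2226 + W) = (((-12039 + 990) + (14 + 3*I*√5)) - 13304)*(-2226 - 3066) = ((-11049 + (14 + 3*I*√5)) - 13304)*(-5292) = ((-11035 + 3*I*√5) - 13304)*(-5292) = (-24339 + 3*I*√5)*(-5292) = 128801988 - 15876*I*√5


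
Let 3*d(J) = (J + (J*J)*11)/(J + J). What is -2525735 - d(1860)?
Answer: -15174871/6 ≈ -2.5291e+6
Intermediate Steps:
d(J) = (J + 11*J²)/(6*J) (d(J) = ((J + (J*J)*11)/(J + J))/3 = ((J + J²*11)/((2*J)))/3 = ((J + 11*J²)*(1/(2*J)))/3 = ((J + 11*J²)/(2*J))/3 = (J + 11*J²)/(6*J))
-2525735 - d(1860) = -2525735 - (⅙ + (11/6)*1860) = -2525735 - (⅙ + 3410) = -2525735 - 1*20461/6 = -2525735 - 20461/6 = -15174871/6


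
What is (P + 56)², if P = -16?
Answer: 1600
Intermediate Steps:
(P + 56)² = (-16 + 56)² = 40² = 1600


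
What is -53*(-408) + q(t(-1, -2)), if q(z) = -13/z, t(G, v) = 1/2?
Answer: 21598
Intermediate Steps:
t(G, v) = ½
-53*(-408) + q(t(-1, -2)) = -53*(-408) - 13/½ = 21624 - 13*2 = 21624 - 26 = 21598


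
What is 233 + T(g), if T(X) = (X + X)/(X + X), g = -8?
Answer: 234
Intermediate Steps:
T(X) = 1 (T(X) = (2*X)/((2*X)) = (2*X)*(1/(2*X)) = 1)
233 + T(g) = 233 + 1 = 234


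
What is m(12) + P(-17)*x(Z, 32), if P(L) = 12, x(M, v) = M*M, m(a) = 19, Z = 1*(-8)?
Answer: 787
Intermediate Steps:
Z = -8
x(M, v) = M²
m(12) + P(-17)*x(Z, 32) = 19 + 12*(-8)² = 19 + 12*64 = 19 + 768 = 787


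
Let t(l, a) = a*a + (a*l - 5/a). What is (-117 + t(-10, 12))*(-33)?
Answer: 12331/4 ≈ 3082.8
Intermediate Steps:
t(l, a) = a² - 5/a + a*l (t(l, a) = a² + (-5/a + a*l) = a² - 5/a + a*l)
(-117 + t(-10, 12))*(-33) = (-117 + (-5 + 12²*(12 - 10))/12)*(-33) = (-117 + (-5 + 144*2)/12)*(-33) = (-117 + (-5 + 288)/12)*(-33) = (-117 + (1/12)*283)*(-33) = (-117 + 283/12)*(-33) = -1121/12*(-33) = 12331/4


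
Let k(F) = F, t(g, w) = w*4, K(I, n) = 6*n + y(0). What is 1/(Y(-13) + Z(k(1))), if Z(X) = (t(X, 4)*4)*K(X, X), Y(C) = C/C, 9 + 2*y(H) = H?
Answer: 1/97 ≈ 0.010309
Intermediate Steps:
y(H) = -9/2 + H/2
K(I, n) = -9/2 + 6*n (K(I, n) = 6*n + (-9/2 + (½)*0) = 6*n + (-9/2 + 0) = 6*n - 9/2 = -9/2 + 6*n)
t(g, w) = 4*w
Y(C) = 1
Z(X) = -288 + 384*X (Z(X) = ((4*4)*4)*(-9/2 + 6*X) = (16*4)*(-9/2 + 6*X) = 64*(-9/2 + 6*X) = -288 + 384*X)
1/(Y(-13) + Z(k(1))) = 1/(1 + (-288 + 384*1)) = 1/(1 + (-288 + 384)) = 1/(1 + 96) = 1/97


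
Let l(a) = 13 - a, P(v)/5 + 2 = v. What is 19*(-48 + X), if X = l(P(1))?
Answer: -570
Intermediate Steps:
P(v) = -10 + 5*v
X = 18 (X = 13 - (-10 + 5*1) = 13 - (-10 + 5) = 13 - 1*(-5) = 13 + 5 = 18)
19*(-48 + X) = 19*(-48 + 18) = 19*(-30) = -570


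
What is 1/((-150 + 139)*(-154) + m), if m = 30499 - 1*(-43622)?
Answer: 1/75815 ≈ 1.3190e-5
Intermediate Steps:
m = 74121 (m = 30499 + 43622 = 74121)
1/((-150 + 139)*(-154) + m) = 1/((-150 + 139)*(-154) + 74121) = 1/(-11*(-154) + 74121) = 1/(1694 + 74121) = 1/75815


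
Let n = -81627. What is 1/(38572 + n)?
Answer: -1/43055 ≈ -2.3226e-5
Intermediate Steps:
1/(38572 + n) = 1/(38572 - 81627) = 1/(-43055) = -1/43055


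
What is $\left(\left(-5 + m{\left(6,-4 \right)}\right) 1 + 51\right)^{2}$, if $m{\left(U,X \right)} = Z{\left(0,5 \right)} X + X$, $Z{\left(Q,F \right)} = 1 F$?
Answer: $484$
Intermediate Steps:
$Z{\left(Q,F \right)} = F$
$m{\left(U,X \right)} = 6 X$ ($m{\left(U,X \right)} = 5 X + X = 6 X$)
$\left(\left(-5 + m{\left(6,-4 \right)}\right) 1 + 51\right)^{2} = \left(\left(-5 + 6 \left(-4\right)\right) 1 + 51\right)^{2} = \left(\left(-5 - 24\right) 1 + 51\right)^{2} = \left(\left(-29\right) 1 + 51\right)^{2} = \left(-29 + 51\right)^{2} = 22^{2} = 484$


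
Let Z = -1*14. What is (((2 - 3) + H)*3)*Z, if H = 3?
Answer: -84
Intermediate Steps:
Z = -14
(((2 - 3) + H)*3)*Z = (((2 - 3) + 3)*3)*(-14) = ((-1 + 3)*3)*(-14) = (2*3)*(-14) = 6*(-14) = -84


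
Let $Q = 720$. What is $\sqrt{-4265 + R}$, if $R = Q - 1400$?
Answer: $i \sqrt{4945} \approx 70.321 i$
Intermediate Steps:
$R = -680$ ($R = 720 - 1400 = -680$)
$\sqrt{-4265 + R} = \sqrt{-4265 - 680} = \sqrt{-4945} = i \sqrt{4945}$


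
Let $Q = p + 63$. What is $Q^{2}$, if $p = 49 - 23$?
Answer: $7921$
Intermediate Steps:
$p = 26$
$Q = 89$ ($Q = 26 + 63 = 89$)
$Q^{2} = 89^{2} = 7921$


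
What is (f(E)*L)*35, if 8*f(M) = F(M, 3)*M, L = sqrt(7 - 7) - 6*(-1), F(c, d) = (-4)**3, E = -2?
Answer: 3360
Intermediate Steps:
F(c, d) = -64
L = 6 (L = sqrt(0) + 6 = 0 + 6 = 6)
f(M) = -8*M (f(M) = (-64*M)/8 = -8*M)
(f(E)*L)*35 = (-8*(-2)*6)*35 = (16*6)*35 = 96*35 = 3360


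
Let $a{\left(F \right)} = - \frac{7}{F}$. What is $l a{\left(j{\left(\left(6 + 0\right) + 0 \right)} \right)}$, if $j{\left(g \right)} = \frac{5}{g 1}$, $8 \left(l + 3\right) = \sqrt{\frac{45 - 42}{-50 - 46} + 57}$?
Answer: $\frac{126}{5} - \frac{21 \sqrt{3646}}{160} \approx 17.275$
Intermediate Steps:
$l = -3 + \frac{\sqrt{3646}}{64}$ ($l = -3 + \frac{\sqrt{\frac{45 - 42}{-50 - 46} + 57}}{8} = -3 + \frac{\sqrt{\frac{3}{-96} + 57}}{8} = -3 + \frac{\sqrt{3 \left(- \frac{1}{96}\right) + 57}}{8} = -3 + \frac{\sqrt{- \frac{1}{32} + 57}}{8} = -3 + \frac{\sqrt{\frac{1823}{32}}}{8} = -3 + \frac{\frac{1}{8} \sqrt{3646}}{8} = -3 + \frac{\sqrt{3646}}{64} \approx -2.0565$)
$j{\left(g \right)} = \frac{5}{g}$
$l a{\left(j{\left(\left(6 + 0\right) + 0 \right)} \right)} = \left(-3 + \frac{\sqrt{3646}}{64}\right) \left(- \frac{7}{5 \frac{1}{\left(6 + 0\right) + 0}}\right) = \left(-3 + \frac{\sqrt{3646}}{64}\right) \left(- \frac{7}{5 \frac{1}{6 + 0}}\right) = \left(-3 + \frac{\sqrt{3646}}{64}\right) \left(- \frac{7}{5 \cdot \frac{1}{6}}\right) = \left(-3 + \frac{\sqrt{3646}}{64}\right) \left(- \frac{7}{\frac{5}{6}}\right) = \left(-3 + \frac{\sqrt{3646}}{64}\right) \left(\left(-7\right) \frac{6}{5}\right) = \left(-3 + \frac{\sqrt{3646}}{64}\right) \left(- \frac{42}{5}\right) = \frac{126}{5} - \frac{21 \sqrt{3646}}{160}$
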